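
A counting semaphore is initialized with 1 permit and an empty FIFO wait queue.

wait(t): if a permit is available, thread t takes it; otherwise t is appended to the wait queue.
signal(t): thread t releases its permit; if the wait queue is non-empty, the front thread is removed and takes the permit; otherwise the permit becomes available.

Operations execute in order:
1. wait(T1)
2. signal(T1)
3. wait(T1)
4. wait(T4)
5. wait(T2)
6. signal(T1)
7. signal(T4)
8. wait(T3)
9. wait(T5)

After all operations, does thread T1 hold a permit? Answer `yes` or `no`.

Step 1: wait(T1) -> count=0 queue=[] holders={T1}
Step 2: signal(T1) -> count=1 queue=[] holders={none}
Step 3: wait(T1) -> count=0 queue=[] holders={T1}
Step 4: wait(T4) -> count=0 queue=[T4] holders={T1}
Step 5: wait(T2) -> count=0 queue=[T4,T2] holders={T1}
Step 6: signal(T1) -> count=0 queue=[T2] holders={T4}
Step 7: signal(T4) -> count=0 queue=[] holders={T2}
Step 8: wait(T3) -> count=0 queue=[T3] holders={T2}
Step 9: wait(T5) -> count=0 queue=[T3,T5] holders={T2}
Final holders: {T2} -> T1 not in holders

Answer: no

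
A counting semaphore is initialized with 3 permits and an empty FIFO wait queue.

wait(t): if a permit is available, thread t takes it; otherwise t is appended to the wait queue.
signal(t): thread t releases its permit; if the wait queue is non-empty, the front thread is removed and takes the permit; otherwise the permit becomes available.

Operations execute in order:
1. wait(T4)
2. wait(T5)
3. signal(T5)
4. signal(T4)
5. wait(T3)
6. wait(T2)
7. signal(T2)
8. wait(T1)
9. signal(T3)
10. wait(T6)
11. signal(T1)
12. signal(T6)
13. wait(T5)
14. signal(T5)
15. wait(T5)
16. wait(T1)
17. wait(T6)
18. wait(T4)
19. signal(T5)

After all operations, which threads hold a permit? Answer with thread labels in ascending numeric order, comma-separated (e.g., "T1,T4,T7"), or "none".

Answer: T1,T4,T6

Derivation:
Step 1: wait(T4) -> count=2 queue=[] holders={T4}
Step 2: wait(T5) -> count=1 queue=[] holders={T4,T5}
Step 3: signal(T5) -> count=2 queue=[] holders={T4}
Step 4: signal(T4) -> count=3 queue=[] holders={none}
Step 5: wait(T3) -> count=2 queue=[] holders={T3}
Step 6: wait(T2) -> count=1 queue=[] holders={T2,T3}
Step 7: signal(T2) -> count=2 queue=[] holders={T3}
Step 8: wait(T1) -> count=1 queue=[] holders={T1,T3}
Step 9: signal(T3) -> count=2 queue=[] holders={T1}
Step 10: wait(T6) -> count=1 queue=[] holders={T1,T6}
Step 11: signal(T1) -> count=2 queue=[] holders={T6}
Step 12: signal(T6) -> count=3 queue=[] holders={none}
Step 13: wait(T5) -> count=2 queue=[] holders={T5}
Step 14: signal(T5) -> count=3 queue=[] holders={none}
Step 15: wait(T5) -> count=2 queue=[] holders={T5}
Step 16: wait(T1) -> count=1 queue=[] holders={T1,T5}
Step 17: wait(T6) -> count=0 queue=[] holders={T1,T5,T6}
Step 18: wait(T4) -> count=0 queue=[T4] holders={T1,T5,T6}
Step 19: signal(T5) -> count=0 queue=[] holders={T1,T4,T6}
Final holders: T1,T4,T6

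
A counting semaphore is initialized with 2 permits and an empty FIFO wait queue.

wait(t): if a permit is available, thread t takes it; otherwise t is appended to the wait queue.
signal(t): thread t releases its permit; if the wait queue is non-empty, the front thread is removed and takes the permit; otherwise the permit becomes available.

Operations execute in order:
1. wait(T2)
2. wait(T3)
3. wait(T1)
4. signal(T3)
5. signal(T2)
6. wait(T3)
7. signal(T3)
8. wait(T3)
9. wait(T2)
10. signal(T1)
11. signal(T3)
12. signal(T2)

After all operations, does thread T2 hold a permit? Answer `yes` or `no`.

Answer: no

Derivation:
Step 1: wait(T2) -> count=1 queue=[] holders={T2}
Step 2: wait(T3) -> count=0 queue=[] holders={T2,T3}
Step 3: wait(T1) -> count=0 queue=[T1] holders={T2,T3}
Step 4: signal(T3) -> count=0 queue=[] holders={T1,T2}
Step 5: signal(T2) -> count=1 queue=[] holders={T1}
Step 6: wait(T3) -> count=0 queue=[] holders={T1,T3}
Step 7: signal(T3) -> count=1 queue=[] holders={T1}
Step 8: wait(T3) -> count=0 queue=[] holders={T1,T3}
Step 9: wait(T2) -> count=0 queue=[T2] holders={T1,T3}
Step 10: signal(T1) -> count=0 queue=[] holders={T2,T3}
Step 11: signal(T3) -> count=1 queue=[] holders={T2}
Step 12: signal(T2) -> count=2 queue=[] holders={none}
Final holders: {none} -> T2 not in holders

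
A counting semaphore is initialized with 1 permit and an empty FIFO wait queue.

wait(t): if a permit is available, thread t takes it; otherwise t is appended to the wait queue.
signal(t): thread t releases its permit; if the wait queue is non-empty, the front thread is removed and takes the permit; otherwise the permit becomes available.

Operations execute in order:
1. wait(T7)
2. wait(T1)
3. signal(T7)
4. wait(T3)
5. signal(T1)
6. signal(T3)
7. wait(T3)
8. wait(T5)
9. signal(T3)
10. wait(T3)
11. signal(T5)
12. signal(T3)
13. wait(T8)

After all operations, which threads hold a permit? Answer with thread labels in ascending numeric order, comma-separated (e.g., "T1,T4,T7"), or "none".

Step 1: wait(T7) -> count=0 queue=[] holders={T7}
Step 2: wait(T1) -> count=0 queue=[T1] holders={T7}
Step 3: signal(T7) -> count=0 queue=[] holders={T1}
Step 4: wait(T3) -> count=0 queue=[T3] holders={T1}
Step 5: signal(T1) -> count=0 queue=[] holders={T3}
Step 6: signal(T3) -> count=1 queue=[] holders={none}
Step 7: wait(T3) -> count=0 queue=[] holders={T3}
Step 8: wait(T5) -> count=0 queue=[T5] holders={T3}
Step 9: signal(T3) -> count=0 queue=[] holders={T5}
Step 10: wait(T3) -> count=0 queue=[T3] holders={T5}
Step 11: signal(T5) -> count=0 queue=[] holders={T3}
Step 12: signal(T3) -> count=1 queue=[] holders={none}
Step 13: wait(T8) -> count=0 queue=[] holders={T8}
Final holders: T8

Answer: T8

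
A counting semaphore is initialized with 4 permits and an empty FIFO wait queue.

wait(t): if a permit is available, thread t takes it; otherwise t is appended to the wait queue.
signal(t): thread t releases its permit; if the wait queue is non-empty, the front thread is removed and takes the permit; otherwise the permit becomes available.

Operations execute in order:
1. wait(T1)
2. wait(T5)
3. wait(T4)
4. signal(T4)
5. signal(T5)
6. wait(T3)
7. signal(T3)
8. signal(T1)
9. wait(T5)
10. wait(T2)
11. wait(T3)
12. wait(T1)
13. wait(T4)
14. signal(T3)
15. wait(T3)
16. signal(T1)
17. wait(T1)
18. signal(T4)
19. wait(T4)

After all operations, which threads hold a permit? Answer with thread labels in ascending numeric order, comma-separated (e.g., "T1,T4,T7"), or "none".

Step 1: wait(T1) -> count=3 queue=[] holders={T1}
Step 2: wait(T5) -> count=2 queue=[] holders={T1,T5}
Step 3: wait(T4) -> count=1 queue=[] holders={T1,T4,T5}
Step 4: signal(T4) -> count=2 queue=[] holders={T1,T5}
Step 5: signal(T5) -> count=3 queue=[] holders={T1}
Step 6: wait(T3) -> count=2 queue=[] holders={T1,T3}
Step 7: signal(T3) -> count=3 queue=[] holders={T1}
Step 8: signal(T1) -> count=4 queue=[] holders={none}
Step 9: wait(T5) -> count=3 queue=[] holders={T5}
Step 10: wait(T2) -> count=2 queue=[] holders={T2,T5}
Step 11: wait(T3) -> count=1 queue=[] holders={T2,T3,T5}
Step 12: wait(T1) -> count=0 queue=[] holders={T1,T2,T3,T5}
Step 13: wait(T4) -> count=0 queue=[T4] holders={T1,T2,T3,T5}
Step 14: signal(T3) -> count=0 queue=[] holders={T1,T2,T4,T5}
Step 15: wait(T3) -> count=0 queue=[T3] holders={T1,T2,T4,T5}
Step 16: signal(T1) -> count=0 queue=[] holders={T2,T3,T4,T5}
Step 17: wait(T1) -> count=0 queue=[T1] holders={T2,T3,T4,T5}
Step 18: signal(T4) -> count=0 queue=[] holders={T1,T2,T3,T5}
Step 19: wait(T4) -> count=0 queue=[T4] holders={T1,T2,T3,T5}
Final holders: T1,T2,T3,T5

Answer: T1,T2,T3,T5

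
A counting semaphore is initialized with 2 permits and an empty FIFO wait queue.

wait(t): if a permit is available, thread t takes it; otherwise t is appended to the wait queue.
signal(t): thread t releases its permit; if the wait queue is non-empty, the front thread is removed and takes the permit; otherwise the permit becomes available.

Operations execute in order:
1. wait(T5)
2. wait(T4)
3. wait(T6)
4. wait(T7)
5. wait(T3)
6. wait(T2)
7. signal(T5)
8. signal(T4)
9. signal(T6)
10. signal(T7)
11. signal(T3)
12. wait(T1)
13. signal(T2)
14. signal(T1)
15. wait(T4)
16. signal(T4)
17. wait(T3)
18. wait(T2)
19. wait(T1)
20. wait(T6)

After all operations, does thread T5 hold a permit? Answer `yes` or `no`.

Answer: no

Derivation:
Step 1: wait(T5) -> count=1 queue=[] holders={T5}
Step 2: wait(T4) -> count=0 queue=[] holders={T4,T5}
Step 3: wait(T6) -> count=0 queue=[T6] holders={T4,T5}
Step 4: wait(T7) -> count=0 queue=[T6,T7] holders={T4,T5}
Step 5: wait(T3) -> count=0 queue=[T6,T7,T3] holders={T4,T5}
Step 6: wait(T2) -> count=0 queue=[T6,T7,T3,T2] holders={T4,T5}
Step 7: signal(T5) -> count=0 queue=[T7,T3,T2] holders={T4,T6}
Step 8: signal(T4) -> count=0 queue=[T3,T2] holders={T6,T7}
Step 9: signal(T6) -> count=0 queue=[T2] holders={T3,T7}
Step 10: signal(T7) -> count=0 queue=[] holders={T2,T3}
Step 11: signal(T3) -> count=1 queue=[] holders={T2}
Step 12: wait(T1) -> count=0 queue=[] holders={T1,T2}
Step 13: signal(T2) -> count=1 queue=[] holders={T1}
Step 14: signal(T1) -> count=2 queue=[] holders={none}
Step 15: wait(T4) -> count=1 queue=[] holders={T4}
Step 16: signal(T4) -> count=2 queue=[] holders={none}
Step 17: wait(T3) -> count=1 queue=[] holders={T3}
Step 18: wait(T2) -> count=0 queue=[] holders={T2,T3}
Step 19: wait(T1) -> count=0 queue=[T1] holders={T2,T3}
Step 20: wait(T6) -> count=0 queue=[T1,T6] holders={T2,T3}
Final holders: {T2,T3} -> T5 not in holders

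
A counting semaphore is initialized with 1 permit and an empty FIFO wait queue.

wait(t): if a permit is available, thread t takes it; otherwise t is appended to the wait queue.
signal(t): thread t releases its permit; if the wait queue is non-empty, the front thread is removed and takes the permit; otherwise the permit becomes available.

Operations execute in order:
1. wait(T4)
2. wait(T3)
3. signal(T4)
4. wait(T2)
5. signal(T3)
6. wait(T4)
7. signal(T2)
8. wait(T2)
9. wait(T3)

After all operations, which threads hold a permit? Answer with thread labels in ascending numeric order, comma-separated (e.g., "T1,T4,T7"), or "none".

Answer: T4

Derivation:
Step 1: wait(T4) -> count=0 queue=[] holders={T4}
Step 2: wait(T3) -> count=0 queue=[T3] holders={T4}
Step 3: signal(T4) -> count=0 queue=[] holders={T3}
Step 4: wait(T2) -> count=0 queue=[T2] holders={T3}
Step 5: signal(T3) -> count=0 queue=[] holders={T2}
Step 6: wait(T4) -> count=0 queue=[T4] holders={T2}
Step 7: signal(T2) -> count=0 queue=[] holders={T4}
Step 8: wait(T2) -> count=0 queue=[T2] holders={T4}
Step 9: wait(T3) -> count=0 queue=[T2,T3] holders={T4}
Final holders: T4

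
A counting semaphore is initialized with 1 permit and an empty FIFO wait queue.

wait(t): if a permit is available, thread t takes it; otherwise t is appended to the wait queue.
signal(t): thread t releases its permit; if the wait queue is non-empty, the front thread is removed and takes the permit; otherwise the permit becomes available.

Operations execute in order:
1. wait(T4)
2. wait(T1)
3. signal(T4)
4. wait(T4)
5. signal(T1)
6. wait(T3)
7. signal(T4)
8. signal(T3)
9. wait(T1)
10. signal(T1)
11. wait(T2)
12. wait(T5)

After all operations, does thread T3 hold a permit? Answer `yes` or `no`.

Step 1: wait(T4) -> count=0 queue=[] holders={T4}
Step 2: wait(T1) -> count=0 queue=[T1] holders={T4}
Step 3: signal(T4) -> count=0 queue=[] holders={T1}
Step 4: wait(T4) -> count=0 queue=[T4] holders={T1}
Step 5: signal(T1) -> count=0 queue=[] holders={T4}
Step 6: wait(T3) -> count=0 queue=[T3] holders={T4}
Step 7: signal(T4) -> count=0 queue=[] holders={T3}
Step 8: signal(T3) -> count=1 queue=[] holders={none}
Step 9: wait(T1) -> count=0 queue=[] holders={T1}
Step 10: signal(T1) -> count=1 queue=[] holders={none}
Step 11: wait(T2) -> count=0 queue=[] holders={T2}
Step 12: wait(T5) -> count=0 queue=[T5] holders={T2}
Final holders: {T2} -> T3 not in holders

Answer: no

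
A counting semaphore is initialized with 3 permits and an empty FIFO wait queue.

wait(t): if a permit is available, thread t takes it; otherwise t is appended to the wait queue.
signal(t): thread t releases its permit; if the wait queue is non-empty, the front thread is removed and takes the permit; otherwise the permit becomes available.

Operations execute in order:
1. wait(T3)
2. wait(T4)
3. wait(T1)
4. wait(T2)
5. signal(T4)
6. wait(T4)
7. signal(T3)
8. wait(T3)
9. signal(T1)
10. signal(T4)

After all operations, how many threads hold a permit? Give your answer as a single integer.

Answer: 2

Derivation:
Step 1: wait(T3) -> count=2 queue=[] holders={T3}
Step 2: wait(T4) -> count=1 queue=[] holders={T3,T4}
Step 3: wait(T1) -> count=0 queue=[] holders={T1,T3,T4}
Step 4: wait(T2) -> count=0 queue=[T2] holders={T1,T3,T4}
Step 5: signal(T4) -> count=0 queue=[] holders={T1,T2,T3}
Step 6: wait(T4) -> count=0 queue=[T4] holders={T1,T2,T3}
Step 7: signal(T3) -> count=0 queue=[] holders={T1,T2,T4}
Step 8: wait(T3) -> count=0 queue=[T3] holders={T1,T2,T4}
Step 9: signal(T1) -> count=0 queue=[] holders={T2,T3,T4}
Step 10: signal(T4) -> count=1 queue=[] holders={T2,T3}
Final holders: {T2,T3} -> 2 thread(s)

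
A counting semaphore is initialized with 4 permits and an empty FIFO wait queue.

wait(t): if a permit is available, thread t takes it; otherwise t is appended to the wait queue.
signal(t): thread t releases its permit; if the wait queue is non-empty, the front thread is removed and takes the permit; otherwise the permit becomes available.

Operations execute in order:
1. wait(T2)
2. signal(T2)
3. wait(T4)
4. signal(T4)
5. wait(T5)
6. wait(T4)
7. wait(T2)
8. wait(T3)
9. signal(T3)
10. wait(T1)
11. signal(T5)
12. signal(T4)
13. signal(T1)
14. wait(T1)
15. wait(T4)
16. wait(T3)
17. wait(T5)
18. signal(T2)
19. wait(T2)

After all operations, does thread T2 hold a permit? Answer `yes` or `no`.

Step 1: wait(T2) -> count=3 queue=[] holders={T2}
Step 2: signal(T2) -> count=4 queue=[] holders={none}
Step 3: wait(T4) -> count=3 queue=[] holders={T4}
Step 4: signal(T4) -> count=4 queue=[] holders={none}
Step 5: wait(T5) -> count=3 queue=[] holders={T5}
Step 6: wait(T4) -> count=2 queue=[] holders={T4,T5}
Step 7: wait(T2) -> count=1 queue=[] holders={T2,T4,T5}
Step 8: wait(T3) -> count=0 queue=[] holders={T2,T3,T4,T5}
Step 9: signal(T3) -> count=1 queue=[] holders={T2,T4,T5}
Step 10: wait(T1) -> count=0 queue=[] holders={T1,T2,T4,T5}
Step 11: signal(T5) -> count=1 queue=[] holders={T1,T2,T4}
Step 12: signal(T4) -> count=2 queue=[] holders={T1,T2}
Step 13: signal(T1) -> count=3 queue=[] holders={T2}
Step 14: wait(T1) -> count=2 queue=[] holders={T1,T2}
Step 15: wait(T4) -> count=1 queue=[] holders={T1,T2,T4}
Step 16: wait(T3) -> count=0 queue=[] holders={T1,T2,T3,T4}
Step 17: wait(T5) -> count=0 queue=[T5] holders={T1,T2,T3,T4}
Step 18: signal(T2) -> count=0 queue=[] holders={T1,T3,T4,T5}
Step 19: wait(T2) -> count=0 queue=[T2] holders={T1,T3,T4,T5}
Final holders: {T1,T3,T4,T5} -> T2 not in holders

Answer: no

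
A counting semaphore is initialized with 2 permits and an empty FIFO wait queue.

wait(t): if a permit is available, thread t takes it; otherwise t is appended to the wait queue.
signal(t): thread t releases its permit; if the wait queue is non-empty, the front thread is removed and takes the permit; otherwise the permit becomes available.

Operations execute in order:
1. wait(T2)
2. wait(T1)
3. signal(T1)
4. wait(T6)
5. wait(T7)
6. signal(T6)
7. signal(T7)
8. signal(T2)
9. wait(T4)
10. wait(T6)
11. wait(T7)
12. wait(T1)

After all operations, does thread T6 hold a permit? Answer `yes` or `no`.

Answer: yes

Derivation:
Step 1: wait(T2) -> count=1 queue=[] holders={T2}
Step 2: wait(T1) -> count=0 queue=[] holders={T1,T2}
Step 3: signal(T1) -> count=1 queue=[] holders={T2}
Step 4: wait(T6) -> count=0 queue=[] holders={T2,T6}
Step 5: wait(T7) -> count=0 queue=[T7] holders={T2,T6}
Step 6: signal(T6) -> count=0 queue=[] holders={T2,T7}
Step 7: signal(T7) -> count=1 queue=[] holders={T2}
Step 8: signal(T2) -> count=2 queue=[] holders={none}
Step 9: wait(T4) -> count=1 queue=[] holders={T4}
Step 10: wait(T6) -> count=0 queue=[] holders={T4,T6}
Step 11: wait(T7) -> count=0 queue=[T7] holders={T4,T6}
Step 12: wait(T1) -> count=0 queue=[T7,T1] holders={T4,T6}
Final holders: {T4,T6} -> T6 in holders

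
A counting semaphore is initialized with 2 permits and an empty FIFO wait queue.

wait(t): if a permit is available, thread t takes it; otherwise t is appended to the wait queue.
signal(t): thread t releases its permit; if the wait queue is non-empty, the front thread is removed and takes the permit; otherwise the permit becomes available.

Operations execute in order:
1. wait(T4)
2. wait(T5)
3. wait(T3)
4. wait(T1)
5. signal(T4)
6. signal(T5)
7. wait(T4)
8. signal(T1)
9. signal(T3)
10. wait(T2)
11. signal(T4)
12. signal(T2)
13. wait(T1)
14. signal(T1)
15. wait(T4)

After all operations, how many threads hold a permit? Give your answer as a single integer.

Step 1: wait(T4) -> count=1 queue=[] holders={T4}
Step 2: wait(T5) -> count=0 queue=[] holders={T4,T5}
Step 3: wait(T3) -> count=0 queue=[T3] holders={T4,T5}
Step 4: wait(T1) -> count=0 queue=[T3,T1] holders={T4,T5}
Step 5: signal(T4) -> count=0 queue=[T1] holders={T3,T5}
Step 6: signal(T5) -> count=0 queue=[] holders={T1,T3}
Step 7: wait(T4) -> count=0 queue=[T4] holders={T1,T3}
Step 8: signal(T1) -> count=0 queue=[] holders={T3,T4}
Step 9: signal(T3) -> count=1 queue=[] holders={T4}
Step 10: wait(T2) -> count=0 queue=[] holders={T2,T4}
Step 11: signal(T4) -> count=1 queue=[] holders={T2}
Step 12: signal(T2) -> count=2 queue=[] holders={none}
Step 13: wait(T1) -> count=1 queue=[] holders={T1}
Step 14: signal(T1) -> count=2 queue=[] holders={none}
Step 15: wait(T4) -> count=1 queue=[] holders={T4}
Final holders: {T4} -> 1 thread(s)

Answer: 1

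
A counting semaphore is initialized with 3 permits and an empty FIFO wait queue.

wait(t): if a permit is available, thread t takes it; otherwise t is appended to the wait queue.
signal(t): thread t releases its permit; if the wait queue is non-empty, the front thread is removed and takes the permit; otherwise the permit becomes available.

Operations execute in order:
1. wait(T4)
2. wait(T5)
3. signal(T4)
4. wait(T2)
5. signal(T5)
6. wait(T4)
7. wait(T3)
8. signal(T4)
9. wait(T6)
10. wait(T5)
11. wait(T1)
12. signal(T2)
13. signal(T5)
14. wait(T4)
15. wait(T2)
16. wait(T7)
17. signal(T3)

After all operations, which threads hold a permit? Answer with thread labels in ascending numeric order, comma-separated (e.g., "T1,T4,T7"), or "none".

Answer: T1,T4,T6

Derivation:
Step 1: wait(T4) -> count=2 queue=[] holders={T4}
Step 2: wait(T5) -> count=1 queue=[] holders={T4,T5}
Step 3: signal(T4) -> count=2 queue=[] holders={T5}
Step 4: wait(T2) -> count=1 queue=[] holders={T2,T5}
Step 5: signal(T5) -> count=2 queue=[] holders={T2}
Step 6: wait(T4) -> count=1 queue=[] holders={T2,T4}
Step 7: wait(T3) -> count=0 queue=[] holders={T2,T3,T4}
Step 8: signal(T4) -> count=1 queue=[] holders={T2,T3}
Step 9: wait(T6) -> count=0 queue=[] holders={T2,T3,T6}
Step 10: wait(T5) -> count=0 queue=[T5] holders={T2,T3,T6}
Step 11: wait(T1) -> count=0 queue=[T5,T1] holders={T2,T3,T6}
Step 12: signal(T2) -> count=0 queue=[T1] holders={T3,T5,T6}
Step 13: signal(T5) -> count=0 queue=[] holders={T1,T3,T6}
Step 14: wait(T4) -> count=0 queue=[T4] holders={T1,T3,T6}
Step 15: wait(T2) -> count=0 queue=[T4,T2] holders={T1,T3,T6}
Step 16: wait(T7) -> count=0 queue=[T4,T2,T7] holders={T1,T3,T6}
Step 17: signal(T3) -> count=0 queue=[T2,T7] holders={T1,T4,T6}
Final holders: T1,T4,T6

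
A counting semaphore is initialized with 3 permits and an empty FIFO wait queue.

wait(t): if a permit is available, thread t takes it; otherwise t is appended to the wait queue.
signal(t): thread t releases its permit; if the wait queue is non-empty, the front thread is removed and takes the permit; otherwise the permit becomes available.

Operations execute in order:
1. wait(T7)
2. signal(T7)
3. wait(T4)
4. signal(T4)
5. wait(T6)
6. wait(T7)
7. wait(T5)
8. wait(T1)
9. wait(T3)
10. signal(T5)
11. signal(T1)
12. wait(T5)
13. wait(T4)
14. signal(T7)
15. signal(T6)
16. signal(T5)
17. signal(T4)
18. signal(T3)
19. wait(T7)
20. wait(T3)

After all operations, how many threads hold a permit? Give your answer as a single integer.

Answer: 2

Derivation:
Step 1: wait(T7) -> count=2 queue=[] holders={T7}
Step 2: signal(T7) -> count=3 queue=[] holders={none}
Step 3: wait(T4) -> count=2 queue=[] holders={T4}
Step 4: signal(T4) -> count=3 queue=[] holders={none}
Step 5: wait(T6) -> count=2 queue=[] holders={T6}
Step 6: wait(T7) -> count=1 queue=[] holders={T6,T7}
Step 7: wait(T5) -> count=0 queue=[] holders={T5,T6,T7}
Step 8: wait(T1) -> count=0 queue=[T1] holders={T5,T6,T7}
Step 9: wait(T3) -> count=0 queue=[T1,T3] holders={T5,T6,T7}
Step 10: signal(T5) -> count=0 queue=[T3] holders={T1,T6,T7}
Step 11: signal(T1) -> count=0 queue=[] holders={T3,T6,T7}
Step 12: wait(T5) -> count=0 queue=[T5] holders={T3,T6,T7}
Step 13: wait(T4) -> count=0 queue=[T5,T4] holders={T3,T6,T7}
Step 14: signal(T7) -> count=0 queue=[T4] holders={T3,T5,T6}
Step 15: signal(T6) -> count=0 queue=[] holders={T3,T4,T5}
Step 16: signal(T5) -> count=1 queue=[] holders={T3,T4}
Step 17: signal(T4) -> count=2 queue=[] holders={T3}
Step 18: signal(T3) -> count=3 queue=[] holders={none}
Step 19: wait(T7) -> count=2 queue=[] holders={T7}
Step 20: wait(T3) -> count=1 queue=[] holders={T3,T7}
Final holders: {T3,T7} -> 2 thread(s)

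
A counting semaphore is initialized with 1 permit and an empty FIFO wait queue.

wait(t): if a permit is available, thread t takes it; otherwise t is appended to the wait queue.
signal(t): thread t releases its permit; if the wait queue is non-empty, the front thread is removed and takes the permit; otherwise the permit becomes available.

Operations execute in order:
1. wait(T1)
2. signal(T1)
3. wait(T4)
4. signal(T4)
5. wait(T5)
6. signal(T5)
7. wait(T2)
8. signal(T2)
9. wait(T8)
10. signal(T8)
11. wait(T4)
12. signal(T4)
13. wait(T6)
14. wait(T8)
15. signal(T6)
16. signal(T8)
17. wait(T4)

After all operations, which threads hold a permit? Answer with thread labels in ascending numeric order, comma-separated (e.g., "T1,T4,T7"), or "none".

Answer: T4

Derivation:
Step 1: wait(T1) -> count=0 queue=[] holders={T1}
Step 2: signal(T1) -> count=1 queue=[] holders={none}
Step 3: wait(T4) -> count=0 queue=[] holders={T4}
Step 4: signal(T4) -> count=1 queue=[] holders={none}
Step 5: wait(T5) -> count=0 queue=[] holders={T5}
Step 6: signal(T5) -> count=1 queue=[] holders={none}
Step 7: wait(T2) -> count=0 queue=[] holders={T2}
Step 8: signal(T2) -> count=1 queue=[] holders={none}
Step 9: wait(T8) -> count=0 queue=[] holders={T8}
Step 10: signal(T8) -> count=1 queue=[] holders={none}
Step 11: wait(T4) -> count=0 queue=[] holders={T4}
Step 12: signal(T4) -> count=1 queue=[] holders={none}
Step 13: wait(T6) -> count=0 queue=[] holders={T6}
Step 14: wait(T8) -> count=0 queue=[T8] holders={T6}
Step 15: signal(T6) -> count=0 queue=[] holders={T8}
Step 16: signal(T8) -> count=1 queue=[] holders={none}
Step 17: wait(T4) -> count=0 queue=[] holders={T4}
Final holders: T4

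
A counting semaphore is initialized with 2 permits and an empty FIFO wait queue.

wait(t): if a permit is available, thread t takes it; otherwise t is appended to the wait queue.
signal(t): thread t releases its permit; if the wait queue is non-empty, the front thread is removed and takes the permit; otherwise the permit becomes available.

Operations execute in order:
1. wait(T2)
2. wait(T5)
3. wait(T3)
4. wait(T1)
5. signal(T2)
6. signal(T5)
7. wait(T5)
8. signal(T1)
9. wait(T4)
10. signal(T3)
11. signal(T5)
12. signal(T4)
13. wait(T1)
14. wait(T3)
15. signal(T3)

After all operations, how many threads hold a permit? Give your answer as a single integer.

Answer: 1

Derivation:
Step 1: wait(T2) -> count=1 queue=[] holders={T2}
Step 2: wait(T5) -> count=0 queue=[] holders={T2,T5}
Step 3: wait(T3) -> count=0 queue=[T3] holders={T2,T5}
Step 4: wait(T1) -> count=0 queue=[T3,T1] holders={T2,T5}
Step 5: signal(T2) -> count=0 queue=[T1] holders={T3,T5}
Step 6: signal(T5) -> count=0 queue=[] holders={T1,T3}
Step 7: wait(T5) -> count=0 queue=[T5] holders={T1,T3}
Step 8: signal(T1) -> count=0 queue=[] holders={T3,T5}
Step 9: wait(T4) -> count=0 queue=[T4] holders={T3,T5}
Step 10: signal(T3) -> count=0 queue=[] holders={T4,T5}
Step 11: signal(T5) -> count=1 queue=[] holders={T4}
Step 12: signal(T4) -> count=2 queue=[] holders={none}
Step 13: wait(T1) -> count=1 queue=[] holders={T1}
Step 14: wait(T3) -> count=0 queue=[] holders={T1,T3}
Step 15: signal(T3) -> count=1 queue=[] holders={T1}
Final holders: {T1} -> 1 thread(s)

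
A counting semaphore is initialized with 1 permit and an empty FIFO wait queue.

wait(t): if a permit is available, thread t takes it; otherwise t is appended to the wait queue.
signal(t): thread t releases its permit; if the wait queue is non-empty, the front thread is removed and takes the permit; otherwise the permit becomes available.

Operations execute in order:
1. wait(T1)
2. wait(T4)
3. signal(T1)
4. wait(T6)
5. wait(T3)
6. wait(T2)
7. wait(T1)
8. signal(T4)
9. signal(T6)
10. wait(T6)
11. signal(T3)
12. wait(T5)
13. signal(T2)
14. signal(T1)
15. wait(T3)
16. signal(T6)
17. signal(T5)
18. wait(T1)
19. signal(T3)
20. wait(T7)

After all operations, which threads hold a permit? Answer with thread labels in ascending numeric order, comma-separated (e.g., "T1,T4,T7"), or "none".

Answer: T1

Derivation:
Step 1: wait(T1) -> count=0 queue=[] holders={T1}
Step 2: wait(T4) -> count=0 queue=[T4] holders={T1}
Step 3: signal(T1) -> count=0 queue=[] holders={T4}
Step 4: wait(T6) -> count=0 queue=[T6] holders={T4}
Step 5: wait(T3) -> count=0 queue=[T6,T3] holders={T4}
Step 6: wait(T2) -> count=0 queue=[T6,T3,T2] holders={T4}
Step 7: wait(T1) -> count=0 queue=[T6,T3,T2,T1] holders={T4}
Step 8: signal(T4) -> count=0 queue=[T3,T2,T1] holders={T6}
Step 9: signal(T6) -> count=0 queue=[T2,T1] holders={T3}
Step 10: wait(T6) -> count=0 queue=[T2,T1,T6] holders={T3}
Step 11: signal(T3) -> count=0 queue=[T1,T6] holders={T2}
Step 12: wait(T5) -> count=0 queue=[T1,T6,T5] holders={T2}
Step 13: signal(T2) -> count=0 queue=[T6,T5] holders={T1}
Step 14: signal(T1) -> count=0 queue=[T5] holders={T6}
Step 15: wait(T3) -> count=0 queue=[T5,T3] holders={T6}
Step 16: signal(T6) -> count=0 queue=[T3] holders={T5}
Step 17: signal(T5) -> count=0 queue=[] holders={T3}
Step 18: wait(T1) -> count=0 queue=[T1] holders={T3}
Step 19: signal(T3) -> count=0 queue=[] holders={T1}
Step 20: wait(T7) -> count=0 queue=[T7] holders={T1}
Final holders: T1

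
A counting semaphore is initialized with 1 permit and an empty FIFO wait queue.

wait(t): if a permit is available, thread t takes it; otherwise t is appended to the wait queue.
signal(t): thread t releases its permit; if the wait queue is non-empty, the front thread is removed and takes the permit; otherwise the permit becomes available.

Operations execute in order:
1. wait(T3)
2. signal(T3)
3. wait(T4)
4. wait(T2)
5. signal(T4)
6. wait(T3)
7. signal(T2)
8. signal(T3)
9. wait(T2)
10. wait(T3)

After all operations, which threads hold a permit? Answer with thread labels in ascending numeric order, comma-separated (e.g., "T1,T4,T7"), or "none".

Answer: T2

Derivation:
Step 1: wait(T3) -> count=0 queue=[] holders={T3}
Step 2: signal(T3) -> count=1 queue=[] holders={none}
Step 3: wait(T4) -> count=0 queue=[] holders={T4}
Step 4: wait(T2) -> count=0 queue=[T2] holders={T4}
Step 5: signal(T4) -> count=0 queue=[] holders={T2}
Step 6: wait(T3) -> count=0 queue=[T3] holders={T2}
Step 7: signal(T2) -> count=0 queue=[] holders={T3}
Step 8: signal(T3) -> count=1 queue=[] holders={none}
Step 9: wait(T2) -> count=0 queue=[] holders={T2}
Step 10: wait(T3) -> count=0 queue=[T3] holders={T2}
Final holders: T2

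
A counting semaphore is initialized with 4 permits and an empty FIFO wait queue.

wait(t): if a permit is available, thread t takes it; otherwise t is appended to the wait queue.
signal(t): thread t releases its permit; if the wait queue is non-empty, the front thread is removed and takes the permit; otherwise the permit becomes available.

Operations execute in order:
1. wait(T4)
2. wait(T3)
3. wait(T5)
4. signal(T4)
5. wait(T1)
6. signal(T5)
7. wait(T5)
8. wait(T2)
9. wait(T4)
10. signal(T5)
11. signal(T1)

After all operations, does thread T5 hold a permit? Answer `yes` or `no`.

Answer: no

Derivation:
Step 1: wait(T4) -> count=3 queue=[] holders={T4}
Step 2: wait(T3) -> count=2 queue=[] holders={T3,T4}
Step 3: wait(T5) -> count=1 queue=[] holders={T3,T4,T5}
Step 4: signal(T4) -> count=2 queue=[] holders={T3,T5}
Step 5: wait(T1) -> count=1 queue=[] holders={T1,T3,T5}
Step 6: signal(T5) -> count=2 queue=[] holders={T1,T3}
Step 7: wait(T5) -> count=1 queue=[] holders={T1,T3,T5}
Step 8: wait(T2) -> count=0 queue=[] holders={T1,T2,T3,T5}
Step 9: wait(T4) -> count=0 queue=[T4] holders={T1,T2,T3,T5}
Step 10: signal(T5) -> count=0 queue=[] holders={T1,T2,T3,T4}
Step 11: signal(T1) -> count=1 queue=[] holders={T2,T3,T4}
Final holders: {T2,T3,T4} -> T5 not in holders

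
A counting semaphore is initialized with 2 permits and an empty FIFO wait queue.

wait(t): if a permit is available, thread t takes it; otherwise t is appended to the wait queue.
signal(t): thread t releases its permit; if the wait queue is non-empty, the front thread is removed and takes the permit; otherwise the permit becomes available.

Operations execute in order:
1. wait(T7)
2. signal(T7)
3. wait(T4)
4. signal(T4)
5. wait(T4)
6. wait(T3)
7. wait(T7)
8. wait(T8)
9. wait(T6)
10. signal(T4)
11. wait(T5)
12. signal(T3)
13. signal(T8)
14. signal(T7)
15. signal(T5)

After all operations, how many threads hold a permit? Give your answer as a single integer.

Step 1: wait(T7) -> count=1 queue=[] holders={T7}
Step 2: signal(T7) -> count=2 queue=[] holders={none}
Step 3: wait(T4) -> count=1 queue=[] holders={T4}
Step 4: signal(T4) -> count=2 queue=[] holders={none}
Step 5: wait(T4) -> count=1 queue=[] holders={T4}
Step 6: wait(T3) -> count=0 queue=[] holders={T3,T4}
Step 7: wait(T7) -> count=0 queue=[T7] holders={T3,T4}
Step 8: wait(T8) -> count=0 queue=[T7,T8] holders={T3,T4}
Step 9: wait(T6) -> count=0 queue=[T7,T8,T6] holders={T3,T4}
Step 10: signal(T4) -> count=0 queue=[T8,T6] holders={T3,T7}
Step 11: wait(T5) -> count=0 queue=[T8,T6,T5] holders={T3,T7}
Step 12: signal(T3) -> count=0 queue=[T6,T5] holders={T7,T8}
Step 13: signal(T8) -> count=0 queue=[T5] holders={T6,T7}
Step 14: signal(T7) -> count=0 queue=[] holders={T5,T6}
Step 15: signal(T5) -> count=1 queue=[] holders={T6}
Final holders: {T6} -> 1 thread(s)

Answer: 1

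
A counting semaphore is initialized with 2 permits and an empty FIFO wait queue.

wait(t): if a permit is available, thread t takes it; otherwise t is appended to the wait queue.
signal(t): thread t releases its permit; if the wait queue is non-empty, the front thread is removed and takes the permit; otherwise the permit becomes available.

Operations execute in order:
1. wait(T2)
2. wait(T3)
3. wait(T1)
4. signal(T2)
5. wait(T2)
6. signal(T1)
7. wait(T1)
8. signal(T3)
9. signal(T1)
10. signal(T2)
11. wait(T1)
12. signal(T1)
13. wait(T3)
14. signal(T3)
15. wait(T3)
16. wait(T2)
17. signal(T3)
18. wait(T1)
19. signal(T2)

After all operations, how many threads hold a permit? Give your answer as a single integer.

Step 1: wait(T2) -> count=1 queue=[] holders={T2}
Step 2: wait(T3) -> count=0 queue=[] holders={T2,T3}
Step 3: wait(T1) -> count=0 queue=[T1] holders={T2,T3}
Step 4: signal(T2) -> count=0 queue=[] holders={T1,T3}
Step 5: wait(T2) -> count=0 queue=[T2] holders={T1,T3}
Step 6: signal(T1) -> count=0 queue=[] holders={T2,T3}
Step 7: wait(T1) -> count=0 queue=[T1] holders={T2,T3}
Step 8: signal(T3) -> count=0 queue=[] holders={T1,T2}
Step 9: signal(T1) -> count=1 queue=[] holders={T2}
Step 10: signal(T2) -> count=2 queue=[] holders={none}
Step 11: wait(T1) -> count=1 queue=[] holders={T1}
Step 12: signal(T1) -> count=2 queue=[] holders={none}
Step 13: wait(T3) -> count=1 queue=[] holders={T3}
Step 14: signal(T3) -> count=2 queue=[] holders={none}
Step 15: wait(T3) -> count=1 queue=[] holders={T3}
Step 16: wait(T2) -> count=0 queue=[] holders={T2,T3}
Step 17: signal(T3) -> count=1 queue=[] holders={T2}
Step 18: wait(T1) -> count=0 queue=[] holders={T1,T2}
Step 19: signal(T2) -> count=1 queue=[] holders={T1}
Final holders: {T1} -> 1 thread(s)

Answer: 1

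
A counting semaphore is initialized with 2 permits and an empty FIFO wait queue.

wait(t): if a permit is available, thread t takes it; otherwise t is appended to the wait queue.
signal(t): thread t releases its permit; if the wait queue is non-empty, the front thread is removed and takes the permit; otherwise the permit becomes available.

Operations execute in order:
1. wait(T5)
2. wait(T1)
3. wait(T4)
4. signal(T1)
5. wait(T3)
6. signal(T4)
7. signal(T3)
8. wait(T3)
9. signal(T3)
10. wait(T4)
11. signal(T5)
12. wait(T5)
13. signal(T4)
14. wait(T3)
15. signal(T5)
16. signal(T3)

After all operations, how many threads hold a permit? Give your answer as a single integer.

Answer: 0

Derivation:
Step 1: wait(T5) -> count=1 queue=[] holders={T5}
Step 2: wait(T1) -> count=0 queue=[] holders={T1,T5}
Step 3: wait(T4) -> count=0 queue=[T4] holders={T1,T5}
Step 4: signal(T1) -> count=0 queue=[] holders={T4,T5}
Step 5: wait(T3) -> count=0 queue=[T3] holders={T4,T5}
Step 6: signal(T4) -> count=0 queue=[] holders={T3,T5}
Step 7: signal(T3) -> count=1 queue=[] holders={T5}
Step 8: wait(T3) -> count=0 queue=[] holders={T3,T5}
Step 9: signal(T3) -> count=1 queue=[] holders={T5}
Step 10: wait(T4) -> count=0 queue=[] holders={T4,T5}
Step 11: signal(T5) -> count=1 queue=[] holders={T4}
Step 12: wait(T5) -> count=0 queue=[] holders={T4,T5}
Step 13: signal(T4) -> count=1 queue=[] holders={T5}
Step 14: wait(T3) -> count=0 queue=[] holders={T3,T5}
Step 15: signal(T5) -> count=1 queue=[] holders={T3}
Step 16: signal(T3) -> count=2 queue=[] holders={none}
Final holders: {none} -> 0 thread(s)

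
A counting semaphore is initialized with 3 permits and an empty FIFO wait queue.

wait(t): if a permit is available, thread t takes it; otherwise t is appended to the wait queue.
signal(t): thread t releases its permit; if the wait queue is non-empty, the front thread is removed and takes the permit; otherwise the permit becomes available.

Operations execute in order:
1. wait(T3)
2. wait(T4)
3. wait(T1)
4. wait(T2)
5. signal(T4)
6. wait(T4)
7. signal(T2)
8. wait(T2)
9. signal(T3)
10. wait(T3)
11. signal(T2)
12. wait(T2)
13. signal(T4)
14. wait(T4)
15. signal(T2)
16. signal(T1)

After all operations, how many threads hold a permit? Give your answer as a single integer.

Answer: 2

Derivation:
Step 1: wait(T3) -> count=2 queue=[] holders={T3}
Step 2: wait(T4) -> count=1 queue=[] holders={T3,T4}
Step 3: wait(T1) -> count=0 queue=[] holders={T1,T3,T4}
Step 4: wait(T2) -> count=0 queue=[T2] holders={T1,T3,T4}
Step 5: signal(T4) -> count=0 queue=[] holders={T1,T2,T3}
Step 6: wait(T4) -> count=0 queue=[T4] holders={T1,T2,T3}
Step 7: signal(T2) -> count=0 queue=[] holders={T1,T3,T4}
Step 8: wait(T2) -> count=0 queue=[T2] holders={T1,T3,T4}
Step 9: signal(T3) -> count=0 queue=[] holders={T1,T2,T4}
Step 10: wait(T3) -> count=0 queue=[T3] holders={T1,T2,T4}
Step 11: signal(T2) -> count=0 queue=[] holders={T1,T3,T4}
Step 12: wait(T2) -> count=0 queue=[T2] holders={T1,T3,T4}
Step 13: signal(T4) -> count=0 queue=[] holders={T1,T2,T3}
Step 14: wait(T4) -> count=0 queue=[T4] holders={T1,T2,T3}
Step 15: signal(T2) -> count=0 queue=[] holders={T1,T3,T4}
Step 16: signal(T1) -> count=1 queue=[] holders={T3,T4}
Final holders: {T3,T4} -> 2 thread(s)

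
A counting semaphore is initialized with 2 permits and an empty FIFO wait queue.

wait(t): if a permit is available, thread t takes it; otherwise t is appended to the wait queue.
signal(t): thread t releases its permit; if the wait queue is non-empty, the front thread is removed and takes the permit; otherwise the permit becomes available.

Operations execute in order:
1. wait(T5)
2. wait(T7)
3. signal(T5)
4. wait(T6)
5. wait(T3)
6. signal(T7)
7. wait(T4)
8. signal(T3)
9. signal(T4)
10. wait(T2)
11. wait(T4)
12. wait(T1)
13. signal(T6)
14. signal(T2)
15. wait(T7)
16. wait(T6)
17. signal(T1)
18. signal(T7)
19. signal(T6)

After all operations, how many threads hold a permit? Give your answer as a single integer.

Answer: 1

Derivation:
Step 1: wait(T5) -> count=1 queue=[] holders={T5}
Step 2: wait(T7) -> count=0 queue=[] holders={T5,T7}
Step 3: signal(T5) -> count=1 queue=[] holders={T7}
Step 4: wait(T6) -> count=0 queue=[] holders={T6,T7}
Step 5: wait(T3) -> count=0 queue=[T3] holders={T6,T7}
Step 6: signal(T7) -> count=0 queue=[] holders={T3,T6}
Step 7: wait(T4) -> count=0 queue=[T4] holders={T3,T6}
Step 8: signal(T3) -> count=0 queue=[] holders={T4,T6}
Step 9: signal(T4) -> count=1 queue=[] holders={T6}
Step 10: wait(T2) -> count=0 queue=[] holders={T2,T6}
Step 11: wait(T4) -> count=0 queue=[T4] holders={T2,T6}
Step 12: wait(T1) -> count=0 queue=[T4,T1] holders={T2,T6}
Step 13: signal(T6) -> count=0 queue=[T1] holders={T2,T4}
Step 14: signal(T2) -> count=0 queue=[] holders={T1,T4}
Step 15: wait(T7) -> count=0 queue=[T7] holders={T1,T4}
Step 16: wait(T6) -> count=0 queue=[T7,T6] holders={T1,T4}
Step 17: signal(T1) -> count=0 queue=[T6] holders={T4,T7}
Step 18: signal(T7) -> count=0 queue=[] holders={T4,T6}
Step 19: signal(T6) -> count=1 queue=[] holders={T4}
Final holders: {T4} -> 1 thread(s)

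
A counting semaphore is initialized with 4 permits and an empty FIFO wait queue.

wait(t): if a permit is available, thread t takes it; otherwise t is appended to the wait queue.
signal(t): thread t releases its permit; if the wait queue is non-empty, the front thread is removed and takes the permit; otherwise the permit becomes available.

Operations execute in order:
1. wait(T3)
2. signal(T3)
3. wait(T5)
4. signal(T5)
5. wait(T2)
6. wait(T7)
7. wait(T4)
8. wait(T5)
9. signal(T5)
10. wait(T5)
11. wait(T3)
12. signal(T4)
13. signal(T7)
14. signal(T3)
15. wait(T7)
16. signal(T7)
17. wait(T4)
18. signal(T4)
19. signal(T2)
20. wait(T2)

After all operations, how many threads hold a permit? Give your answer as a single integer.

Step 1: wait(T3) -> count=3 queue=[] holders={T3}
Step 2: signal(T3) -> count=4 queue=[] holders={none}
Step 3: wait(T5) -> count=3 queue=[] holders={T5}
Step 4: signal(T5) -> count=4 queue=[] holders={none}
Step 5: wait(T2) -> count=3 queue=[] holders={T2}
Step 6: wait(T7) -> count=2 queue=[] holders={T2,T7}
Step 7: wait(T4) -> count=1 queue=[] holders={T2,T4,T7}
Step 8: wait(T5) -> count=0 queue=[] holders={T2,T4,T5,T7}
Step 9: signal(T5) -> count=1 queue=[] holders={T2,T4,T7}
Step 10: wait(T5) -> count=0 queue=[] holders={T2,T4,T5,T7}
Step 11: wait(T3) -> count=0 queue=[T3] holders={T2,T4,T5,T7}
Step 12: signal(T4) -> count=0 queue=[] holders={T2,T3,T5,T7}
Step 13: signal(T7) -> count=1 queue=[] holders={T2,T3,T5}
Step 14: signal(T3) -> count=2 queue=[] holders={T2,T5}
Step 15: wait(T7) -> count=1 queue=[] holders={T2,T5,T7}
Step 16: signal(T7) -> count=2 queue=[] holders={T2,T5}
Step 17: wait(T4) -> count=1 queue=[] holders={T2,T4,T5}
Step 18: signal(T4) -> count=2 queue=[] holders={T2,T5}
Step 19: signal(T2) -> count=3 queue=[] holders={T5}
Step 20: wait(T2) -> count=2 queue=[] holders={T2,T5}
Final holders: {T2,T5} -> 2 thread(s)

Answer: 2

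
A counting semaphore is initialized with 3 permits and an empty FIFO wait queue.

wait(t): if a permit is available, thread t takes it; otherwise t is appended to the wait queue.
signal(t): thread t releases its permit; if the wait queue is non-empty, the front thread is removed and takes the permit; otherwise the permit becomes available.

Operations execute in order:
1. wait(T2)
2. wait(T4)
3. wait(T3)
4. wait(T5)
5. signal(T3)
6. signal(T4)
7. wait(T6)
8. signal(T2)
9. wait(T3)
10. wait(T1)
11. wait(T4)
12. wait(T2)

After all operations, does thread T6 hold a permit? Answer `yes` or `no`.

Step 1: wait(T2) -> count=2 queue=[] holders={T2}
Step 2: wait(T4) -> count=1 queue=[] holders={T2,T4}
Step 3: wait(T3) -> count=0 queue=[] holders={T2,T3,T4}
Step 4: wait(T5) -> count=0 queue=[T5] holders={T2,T3,T4}
Step 5: signal(T3) -> count=0 queue=[] holders={T2,T4,T5}
Step 6: signal(T4) -> count=1 queue=[] holders={T2,T5}
Step 7: wait(T6) -> count=0 queue=[] holders={T2,T5,T6}
Step 8: signal(T2) -> count=1 queue=[] holders={T5,T6}
Step 9: wait(T3) -> count=0 queue=[] holders={T3,T5,T6}
Step 10: wait(T1) -> count=0 queue=[T1] holders={T3,T5,T6}
Step 11: wait(T4) -> count=0 queue=[T1,T4] holders={T3,T5,T6}
Step 12: wait(T2) -> count=0 queue=[T1,T4,T2] holders={T3,T5,T6}
Final holders: {T3,T5,T6} -> T6 in holders

Answer: yes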